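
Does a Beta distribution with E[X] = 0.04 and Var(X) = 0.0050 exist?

Yes

For any Beta, Var(X) < E[X]·(1−E[X]).
Here μ(1−μ) = 0.04×0.96 = 0.0384, and 0.0050 < 0.0384.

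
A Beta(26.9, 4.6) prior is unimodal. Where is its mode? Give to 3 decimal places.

0.878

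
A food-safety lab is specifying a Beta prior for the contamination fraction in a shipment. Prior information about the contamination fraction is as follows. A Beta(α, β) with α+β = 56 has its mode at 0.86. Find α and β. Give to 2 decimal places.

α = 47.44, β = 8.56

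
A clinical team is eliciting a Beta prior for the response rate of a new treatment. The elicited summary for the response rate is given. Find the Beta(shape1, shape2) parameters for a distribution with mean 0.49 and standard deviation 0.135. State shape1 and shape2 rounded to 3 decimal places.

shape1 = 6.229, shape2 = 6.483

First σ² = 0.018225. Setting shape1 = μn, shape2 = (1−μ)n with n = shape1+shape2,
μ(1−μ)/(n+1) = 0.018225 ⇒ n+1 = 0.2499/0.018225 = 13.7119 ⇒ n = 12.7119.
Hence shape1 = 0.49×12.7119 = 6.229, shape2 = 0.51×12.7119 = 6.483.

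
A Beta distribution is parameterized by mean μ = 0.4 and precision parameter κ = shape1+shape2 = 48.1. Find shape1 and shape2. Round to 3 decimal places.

shape1 = 19.240, shape2 = 28.860

shape1 = μκ = 0.4×48.1 = 19.240 and shape2 = (1−μ)κ = 0.6×48.1 = 28.860.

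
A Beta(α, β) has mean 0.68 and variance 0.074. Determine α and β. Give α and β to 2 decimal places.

Write ν = α+β; then α = μν and Var = μ(1−μ)/(ν+1).
ν = μ(1−μ)/Var − 1 = 0.2176/0.074 − 1 = 1.9405.
α = 0.68·1.9405 = 1.32, β = 0.32·1.9405 = 0.62.

α = 1.32, β = 0.62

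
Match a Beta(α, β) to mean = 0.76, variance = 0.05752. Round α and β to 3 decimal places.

α = 1.650, β = 0.521

Write ν = α+β; then α = μν and Var = μ(1−μ)/(ν+1).
ν = μ(1−μ)/Var − 1 = 0.1824/0.05752 − 1 = 2.1711.
α = 0.76·2.1711 = 1.650, β = 0.24·2.1711 = 0.521.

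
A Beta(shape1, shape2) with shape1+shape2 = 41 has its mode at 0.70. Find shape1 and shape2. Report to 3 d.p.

Mode = (shape1−1)/(κ−2) with κ = shape1+shape2, so shape1−1 = 0.70·39 = 27.300.
shape1 = 28.300; shape2 = κ − shape1 = 12.700.

shape1 = 28.300, shape2 = 12.700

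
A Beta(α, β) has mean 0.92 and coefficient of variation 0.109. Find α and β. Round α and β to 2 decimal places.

σ = CV·μ = 0.109×0.92 = 0.10028, so σ² = 0.010056.
s+1 = μ(1−μ)/σ² = 0.0736/0.010056 = 7.3190, so s = α+β = 6.3190.
α = μs = 5.81, β = (1−μ)s = 0.51.

α = 5.81, β = 0.51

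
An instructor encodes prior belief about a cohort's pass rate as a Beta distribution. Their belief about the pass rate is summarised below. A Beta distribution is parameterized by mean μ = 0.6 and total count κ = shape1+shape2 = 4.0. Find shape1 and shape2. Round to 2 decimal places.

shape1 = 2.40, shape2 = 1.60

Split κ in proportion μ : (1−μ): shape1 = 0.6·4.0 = 2.40, shape2 = 4.0 − 2.40 = 1.60.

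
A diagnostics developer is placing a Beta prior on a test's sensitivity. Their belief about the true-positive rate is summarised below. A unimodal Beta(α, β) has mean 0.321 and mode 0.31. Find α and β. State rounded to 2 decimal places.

With s = α+β: μ = α/s and mode = (α−1)/(s−2). Eliminating α = μs,
μs − 1 = m(s−2) ⇒ s(μ−m) = 1−2m ⇒ s = 0.38/0.011 = 34.5455.
So α = μs = 11.09, β = (1−μ)s = 23.46.

α = 11.09, β = 23.46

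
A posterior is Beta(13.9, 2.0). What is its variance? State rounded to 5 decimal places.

0.00651

μ = 13.9/15.9 = 0.874214; Var = μ(1−μ)/(α+β+1) = 0.1099640/16.9 = 0.00651.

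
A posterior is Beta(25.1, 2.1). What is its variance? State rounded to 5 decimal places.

α+β = 27.2 and αβ = 52.71, so Var = αβ/[(α+β)²(α+β+1)] = 52.71/20863.488 = 0.00253.

0.00253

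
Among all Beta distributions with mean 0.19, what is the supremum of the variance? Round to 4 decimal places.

Var = μ(1−μ)/(α+β+1), which approaches μ(1−μ) as α+β → 0.
So the supremum is μ(1−μ) = 0.19×0.81 = 0.1539.

0.1539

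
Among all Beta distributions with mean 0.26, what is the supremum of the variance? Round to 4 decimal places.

Var = μ(1−μ)/(α+β+1), which approaches μ(1−μ) as α+β → 0.
So the supremum is μ(1−μ) = 0.26×0.74 = 0.1924.

0.1924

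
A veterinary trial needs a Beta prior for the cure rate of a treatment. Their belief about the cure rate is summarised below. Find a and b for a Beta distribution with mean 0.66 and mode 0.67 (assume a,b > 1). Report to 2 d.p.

a = 22.44, b = 11.56

With s = a+b: μ = a/s and mode = (a−1)/(s−2). Eliminating a = μs,
μs − 1 = m(s−2) ⇒ s(μ−m) = 1−2m ⇒ s = -0.34/-0.01 = 34.0000.
So a = μs = 22.44, b = (1−μ)s = 11.56.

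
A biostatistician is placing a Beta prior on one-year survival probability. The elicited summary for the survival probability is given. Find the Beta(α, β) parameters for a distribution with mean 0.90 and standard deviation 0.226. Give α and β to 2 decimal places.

α = 0.69, β = 0.08

First σ² = 0.051076. Setting α = μn, β = (1−μ)n with n = α+β,
μ(1−μ)/(n+1) = 0.051076 ⇒ n+1 = 0.0900/0.051076 = 1.7621 ⇒ n = 0.7621.
Hence α = 0.90×0.7621 = 0.69, β = 0.10×0.7621 = 0.08.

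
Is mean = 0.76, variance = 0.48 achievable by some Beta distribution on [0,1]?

A Beta with mean μ has variance μ(1−μ)/(α+β+1) < μ(1−μ).
Here μ(1−μ) = 0.76×0.24 = 0.1824, and 0.48 ≥ 0.1824.

No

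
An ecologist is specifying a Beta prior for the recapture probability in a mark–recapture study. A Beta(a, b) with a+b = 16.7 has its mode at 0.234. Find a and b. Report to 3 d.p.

Since the density peak of Beta(a,b) is at (a−1)/(a+b−2),
a = 1 + 0.234(16.7−2) = 4.440 and b = 16.7 − 4.440 = 12.260.

a = 4.440, b = 12.260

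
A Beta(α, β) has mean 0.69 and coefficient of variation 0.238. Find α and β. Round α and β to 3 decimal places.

α = 4.783, β = 2.149

Var = (CV·μ)² = (0.238×0.69)² = 0.026968.
α+β = μ(1−μ)/Var − 1 = 0.2139/0.026968 − 1 = 6.9316.
Thus α = 0.69·6.9316 = 4.783 and β = 0.31·6.9316 = 2.149.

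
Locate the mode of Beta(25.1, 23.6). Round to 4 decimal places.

The density x^(α−1)(1−x)^(β−1) is maximised at (α−1)/(α+β−2) = 24.1/46.7 = 0.5161.

0.5161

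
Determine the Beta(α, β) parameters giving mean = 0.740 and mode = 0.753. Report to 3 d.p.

With s = α+β: μ = α/s and mode = (α−1)/(s−2). Eliminating α = μs,
μs − 1 = m(s−2) ⇒ s(μ−m) = 1−2m ⇒ s = -0.506/-0.013 = 38.9231.
So α = μs = 28.803, β = (1−μ)s = 10.120.

α = 28.803, β = 10.120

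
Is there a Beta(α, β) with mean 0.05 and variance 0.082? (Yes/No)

The Beta variance bound is σ² < μ(1−μ).
Here μ(1−μ) = 0.05×0.95 = 0.0475, and 0.082 ≥ 0.0475.

No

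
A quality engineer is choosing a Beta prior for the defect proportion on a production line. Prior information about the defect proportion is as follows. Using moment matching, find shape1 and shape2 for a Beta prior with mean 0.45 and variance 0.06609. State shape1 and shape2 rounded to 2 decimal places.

shape1 = 1.24, shape2 = 1.51

By moment matching, shape1+shape2 = μ(1−μ)/σ² − 1 = (0.45·0.55)/0.06609 − 1 = 3.7449 − 1 = 2.7449.
Since shape1/(shape1+shape2) = μ, shape1 = 0.45·2.7449 = 1.24 and shape2 = 0.55·2.7449 = 1.51.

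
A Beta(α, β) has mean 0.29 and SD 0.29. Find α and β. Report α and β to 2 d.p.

α = 0.42, β = 1.03

σ² = 0.29² = 0.0841.
With s = α+β, Var = μ(1−μ)/(s+1), so s+1 = (0.29×0.71)/0.0841 = 2.4483 and s = 1.4483.
α = μs = 0.42, β = (1−μ)s = 1.03.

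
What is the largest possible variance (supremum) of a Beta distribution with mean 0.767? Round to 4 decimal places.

Var = μ(1−μ)/(α+β+1), which approaches μ(1−μ) as α+β → 0.
So the supremum is μ(1−μ) = 0.767×0.233 = 0.1787.

0.1787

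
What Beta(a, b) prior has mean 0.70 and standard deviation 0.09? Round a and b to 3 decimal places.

a = 17.448, b = 7.478

Variance = 0.09² = 0.0081. The moment-matching identity a+b = μ(1−μ)/Var − 1 gives
a+b = 0.2100/0.0081 − 1 = 24.9259, so a = μ·24.9259 = 17.448 and b = (1−μ)·24.9259 = 7.478.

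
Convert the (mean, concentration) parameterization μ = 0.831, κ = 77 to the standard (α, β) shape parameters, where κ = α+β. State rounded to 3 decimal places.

α = 63.987, β = 13.013

Split κ in proportion μ : (1−μ): α = 0.831·77 = 63.987, β = 77 − 63.987 = 13.013.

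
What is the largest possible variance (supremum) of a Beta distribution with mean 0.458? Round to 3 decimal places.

Var = μ(1−μ)/(α+β+1), which approaches μ(1−μ) as α+β → 0.
So the supremum is μ(1−μ) = 0.458×0.542 = 0.248.

0.248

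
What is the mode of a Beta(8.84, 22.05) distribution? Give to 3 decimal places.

With α,β > 1, mode = (α−1)/(α+β−2) = 7.84/28.89 = 0.271.

0.271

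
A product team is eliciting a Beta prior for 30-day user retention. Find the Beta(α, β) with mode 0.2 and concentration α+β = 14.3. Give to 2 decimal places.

Mode = (α−1)/(κ−2) with κ = α+β, so α−1 = 0.2·12.3 = 2.46.
α = 3.46; β = κ − α = 10.84.

α = 3.46, β = 10.84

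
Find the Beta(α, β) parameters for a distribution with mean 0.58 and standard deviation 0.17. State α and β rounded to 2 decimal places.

σ² = 0.17² = 0.0289.
With s = α+β, Var = μ(1−μ)/(s+1), so s+1 = (0.58×0.42)/0.0289 = 8.4291 and s = 7.4291.
α = μs = 4.31, β = (1−μ)s = 3.12.

α = 4.31, β = 3.12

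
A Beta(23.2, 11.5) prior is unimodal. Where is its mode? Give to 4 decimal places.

With α,β > 1, mode = (α−1)/(α+β−2) = 22.2/32.7 = 0.6789.

0.6789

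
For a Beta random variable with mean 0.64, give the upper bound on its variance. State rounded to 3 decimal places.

Var = μ(1−μ)/(α+β+1), which approaches μ(1−μ) as α+β → 0.
So the supremum is μ(1−μ) = 0.64×0.36 = 0.230.

0.230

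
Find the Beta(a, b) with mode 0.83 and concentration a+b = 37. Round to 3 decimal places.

a = 30.050, b = 6.950

For a,b>1 the mode is (a−1)/(a+b−2), so a = mode·(κ−2)+1 = 0.83×35+1 = 30.050.
And b = (1−mode)·(κ−2)+1 = 0.17×35+1 = 6.950.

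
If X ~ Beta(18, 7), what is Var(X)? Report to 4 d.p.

0.0078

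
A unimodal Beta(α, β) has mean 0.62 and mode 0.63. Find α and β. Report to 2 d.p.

α = 16.12, β = 9.88

Let s = α+β. Mean gives α = μs = 0.62s; mode gives (α−1)/(s−2) = 0.63.
Substituting: 0.62s − 1 = 0.63(s−2) = 0.63s − 1.26, so -0.01s = -0.26 and s = 26.0000.
Then α = 0.62×26.0000 = 16.12 and β = s−α = 9.88.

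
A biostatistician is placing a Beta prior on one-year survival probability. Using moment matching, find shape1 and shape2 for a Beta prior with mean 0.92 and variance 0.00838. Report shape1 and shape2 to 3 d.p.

shape1 = 7.160, shape2 = 0.623

Let s = shape1+shape2. The Beta variance is μ(1−μ)/(s+1).
So s+1 = μ(1−μ)/σ² = (0.92×0.08)/0.00838 = 0.0736/0.00838 = 8.7828, giving s = 7.7828.
Then shape1 = μs = 0.92×7.7828 = 7.160 and shape2 = (1−μ)s = 0.08×7.7828 = 0.623.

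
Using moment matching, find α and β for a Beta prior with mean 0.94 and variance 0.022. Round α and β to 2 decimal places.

α = 1.47, β = 0.09

Let s = α+β. The Beta variance is μ(1−μ)/(s+1).
So s+1 = μ(1−μ)/σ² = (0.94×0.06)/0.022 = 0.0564/0.022 = 2.5636, giving s = 1.5636.
Then α = μs = 0.94×1.5636 = 1.47 and β = (1−μ)s = 0.06×1.5636 = 0.09.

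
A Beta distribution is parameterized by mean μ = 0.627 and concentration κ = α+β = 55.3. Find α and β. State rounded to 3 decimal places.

α = 34.673, β = 20.627

α = μκ = 0.627×55.3 = 34.673 and β = (1−μ)κ = 0.373×55.3 = 20.627.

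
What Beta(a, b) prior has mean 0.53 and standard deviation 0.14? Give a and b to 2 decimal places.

a = 6.21, b = 5.50

Variance = 0.14² = 0.0196. The moment-matching identity a+b = μ(1−μ)/Var − 1 gives
a+b = 0.2491/0.0196 − 1 = 11.7092, so a = μ·11.7092 = 6.21 and b = (1−μ)·11.7092 = 5.50.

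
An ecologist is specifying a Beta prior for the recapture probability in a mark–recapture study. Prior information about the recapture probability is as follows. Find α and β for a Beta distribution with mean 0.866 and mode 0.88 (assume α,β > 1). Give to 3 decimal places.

With s = α+β: μ = α/s and mode = (α−1)/(s−2). Eliminating α = μs,
μs − 1 = m(s−2) ⇒ s(μ−m) = 1−2m ⇒ s = -0.76/-0.014 = 54.2857.
So α = μs = 47.011, β = (1−μ)s = 7.274.

α = 47.011, β = 7.274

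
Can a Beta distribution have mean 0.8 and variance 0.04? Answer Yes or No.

The Beta variance bound is σ² < μ(1−μ).
Here μ(1−μ) = 0.8×0.2 = 0.16, and 0.04 < 0.16.

Yes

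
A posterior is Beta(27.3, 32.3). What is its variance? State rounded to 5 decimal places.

α+β = 59.6 and αβ = 881.79, so Var = αβ/[(α+β)²(α+β+1)] = 881.79/215260.896 = 0.00410.

0.00410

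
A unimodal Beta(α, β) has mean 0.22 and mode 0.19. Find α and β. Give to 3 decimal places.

α = 4.547, β = 16.120

Let s = α+β. Mean gives α = μs = 0.22s; mode gives (α−1)/(s−2) = 0.19.
Substituting: 0.22s − 1 = 0.19(s−2) = 0.19s − 0.38, so 0.03s = 0.62 and s = 20.6667.
Then α = 0.22×20.6667 = 4.547 and β = s−α = 16.120.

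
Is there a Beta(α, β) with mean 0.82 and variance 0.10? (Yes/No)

Yes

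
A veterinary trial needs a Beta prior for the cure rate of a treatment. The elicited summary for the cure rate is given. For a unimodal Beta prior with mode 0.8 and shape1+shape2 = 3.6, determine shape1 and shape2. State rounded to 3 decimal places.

shape1 = 2.280, shape2 = 1.320

For shape1,shape2>1 the mode is (shape1−1)/(shape1+shape2−2), so shape1 = mode·(κ−2)+1 = 0.8×1.6+1 = 2.280.
And shape2 = (1−mode)·(κ−2)+1 = 0.2×1.6+1 = 1.320.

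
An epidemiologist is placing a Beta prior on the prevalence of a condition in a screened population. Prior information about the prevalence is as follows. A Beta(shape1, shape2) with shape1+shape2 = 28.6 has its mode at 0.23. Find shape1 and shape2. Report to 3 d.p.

shape1 = 7.118, shape2 = 21.482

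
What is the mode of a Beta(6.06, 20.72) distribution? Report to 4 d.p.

0.2042

With α,β > 1, mode = (α−1)/(α+β−2) = 5.06/24.78 = 0.2042.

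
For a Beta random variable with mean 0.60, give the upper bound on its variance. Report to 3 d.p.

0.240

For fixed mean μ the Beta variance is μ(1−μ)/(α+β+1), increasing as α+β decreases.
Its least upper bound (not attained) is μ(1−μ) = 0.60·0.40 = 0.240.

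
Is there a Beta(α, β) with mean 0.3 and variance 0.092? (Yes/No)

Yes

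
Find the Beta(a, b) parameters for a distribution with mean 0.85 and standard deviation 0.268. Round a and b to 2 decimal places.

a = 0.66, b = 0.12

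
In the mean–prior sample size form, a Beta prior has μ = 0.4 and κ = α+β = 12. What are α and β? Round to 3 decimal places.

α = μκ = 0.4×12 = 4.800 and β = (1−μ)κ = 0.6×12 = 7.200.

α = 4.800, β = 7.200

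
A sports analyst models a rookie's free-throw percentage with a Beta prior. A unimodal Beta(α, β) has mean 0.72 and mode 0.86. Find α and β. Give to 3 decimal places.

Let s = α+β. Mean gives α = μs = 0.72s; mode gives (α−1)/(s−2) = 0.86.
Substituting: 0.72s − 1 = 0.86(s−2) = 0.86s − 1.72, so -0.14s = -0.72 and s = 5.1429.
Then α = 0.72×5.1429 = 3.703 and β = s−α = 1.440.

α = 3.703, β = 1.440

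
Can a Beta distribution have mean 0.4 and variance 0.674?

For any Beta, Var(X) < E[X]·(1−E[X]).
Here μ(1−μ) = 0.4×0.6 = 0.24, and 0.674 ≥ 0.24.

No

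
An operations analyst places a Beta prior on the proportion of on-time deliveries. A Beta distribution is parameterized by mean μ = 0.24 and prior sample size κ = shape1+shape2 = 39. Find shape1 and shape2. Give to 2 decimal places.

shape1 = 9.36, shape2 = 29.64

shape1 = μκ = 0.24×39 = 9.36 and shape2 = (1−μ)κ = 0.76×39 = 29.64.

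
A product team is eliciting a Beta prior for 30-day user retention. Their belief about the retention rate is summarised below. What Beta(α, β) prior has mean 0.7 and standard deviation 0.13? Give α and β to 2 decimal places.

First σ² = 0.0169. Setting α = μn, β = (1−μ)n with n = α+β,
μ(1−μ)/(n+1) = 0.0169 ⇒ n+1 = 0.21/0.0169 = 12.4260 ⇒ n = 11.4260.
Hence α = 0.7×11.4260 = 8.00, β = 0.3×11.4260 = 3.43.

α = 8.00, β = 3.43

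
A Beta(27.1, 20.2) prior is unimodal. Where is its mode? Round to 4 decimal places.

With α,β > 1, mode = (α−1)/(α+β−2) = 26.1/45.3 = 0.5762.

0.5762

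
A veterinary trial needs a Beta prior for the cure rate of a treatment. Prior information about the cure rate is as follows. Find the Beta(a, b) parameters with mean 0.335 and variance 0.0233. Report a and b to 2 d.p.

By moment matching, a+b = μ(1−μ)/σ² − 1 = (0.335·0.665)/0.0233 − 1 = 9.5612 − 1 = 8.5612.
Since a/(a+b) = μ, a = 0.335·8.5612 = 2.87 and b = 0.665·8.5612 = 5.69.

a = 2.87, b = 5.69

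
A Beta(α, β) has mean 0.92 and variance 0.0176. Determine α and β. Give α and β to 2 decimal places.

α = 2.93, β = 0.25

Let s = α+β. The Beta variance is μ(1−μ)/(s+1).
So s+1 = μ(1−μ)/σ² = (0.92×0.08)/0.0176 = 0.0736/0.0176 = 4.1818, giving s = 3.1818.
Then α = μs = 0.92×3.1818 = 2.93 and β = (1−μ)s = 0.08×3.1818 = 0.25.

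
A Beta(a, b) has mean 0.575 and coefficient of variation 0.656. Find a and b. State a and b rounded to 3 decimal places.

σ = CV·μ = 0.656×0.575 = 0.37720, so σ² = 0.142280.
s+1 = μ(1−μ)/σ² = 0.244375/0.142280 = 1.7176, so s = a+b = 0.7176.
a = μs = 0.413, b = (1−μ)s = 0.305.

a = 0.413, b = 0.305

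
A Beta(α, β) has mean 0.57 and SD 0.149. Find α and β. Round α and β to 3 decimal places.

α = 5.723, β = 4.317

Variance = 0.149² = 0.022201. The moment-matching identity α+β = μ(1−μ)/Var − 1 gives
α+β = 0.2451/0.022201 − 1 = 10.0400, so α = μ·10.0400 = 5.723 and β = (1−μ)·10.0400 = 4.317.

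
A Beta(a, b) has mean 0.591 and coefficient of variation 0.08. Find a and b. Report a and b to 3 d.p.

Var = (CV·μ)² = (0.08×0.591)² = 0.002235.
a+b = μ(1−μ)/Var − 1 = 0.241719/0.002235 − 1 = 107.1324.
Thus a = 0.591·107.1324 = 63.315 and b = 0.409·107.1324 = 43.817.

a = 63.315, b = 43.817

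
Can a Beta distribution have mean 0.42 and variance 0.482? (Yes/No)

A Beta with mean μ has variance μ(1−μ)/(α+β+1) < μ(1−μ).
Here μ(1−μ) = 0.42×0.58 = 0.2436, and 0.482 ≥ 0.2436.

No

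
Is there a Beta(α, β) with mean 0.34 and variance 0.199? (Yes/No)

Yes

A Beta with mean μ has variance μ(1−μ)/(α+β+1) < μ(1−μ).
Here μ(1−μ) = 0.34×0.66 = 0.2244, and 0.199 < 0.2244.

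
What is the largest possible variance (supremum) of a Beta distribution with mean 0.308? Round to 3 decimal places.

Var = μ(1−μ)/(α+β+1), which approaches μ(1−μ) as α+β → 0.
So the supremum is μ(1−μ) = 0.308×0.692 = 0.213.

0.213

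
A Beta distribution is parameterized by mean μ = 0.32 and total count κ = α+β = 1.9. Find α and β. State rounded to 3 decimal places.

α = μκ = 0.32×1.9 = 0.608 and β = (1−μ)κ = 0.68×1.9 = 1.292.

α = 0.608, β = 1.292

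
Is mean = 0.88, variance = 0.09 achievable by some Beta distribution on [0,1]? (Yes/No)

For any Beta, Var(X) < E[X]·(1−E[X]).
Here μ(1−μ) = 0.88×0.12 = 0.1056, and 0.09 < 0.1056.

Yes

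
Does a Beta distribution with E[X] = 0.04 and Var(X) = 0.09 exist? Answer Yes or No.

For any Beta, Var(X) < E[X]·(1−E[X]).
Here μ(1−μ) = 0.04×0.96 = 0.0384, and 0.09 ≥ 0.0384.

No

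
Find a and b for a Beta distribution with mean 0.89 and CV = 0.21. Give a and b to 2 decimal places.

σ = CV·μ = 0.21×0.89 = 0.18690, so σ² = 0.034932.
s+1 = μ(1−μ)/σ² = 0.0979/0.034932 = 2.8026, so s = a+b = 1.8026.
a = μs = 1.60, b = (1−μ)s = 0.20.

a = 1.60, b = 0.20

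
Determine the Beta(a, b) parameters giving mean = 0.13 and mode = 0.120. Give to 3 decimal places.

a = 9.880, b = 66.120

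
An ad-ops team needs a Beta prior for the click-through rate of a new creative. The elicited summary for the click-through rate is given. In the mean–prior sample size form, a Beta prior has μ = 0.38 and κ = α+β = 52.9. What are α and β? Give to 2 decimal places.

α = μκ = 0.38×52.9 = 20.10 and β = (1−μ)κ = 0.62×52.9 = 32.80.

α = 20.10, β = 32.80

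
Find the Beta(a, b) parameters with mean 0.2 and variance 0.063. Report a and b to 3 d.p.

a = 0.308, b = 1.232

Write ν = a+b; then a = μν and Var = μ(1−μ)/(ν+1).
ν = μ(1−μ)/Var − 1 = 0.16/0.063 − 1 = 1.5397.
a = 0.2·1.5397 = 0.308, b = 0.8·1.5397 = 1.232.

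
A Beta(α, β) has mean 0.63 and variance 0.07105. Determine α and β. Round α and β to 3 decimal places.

Write ν = α+β; then α = μν and Var = μ(1−μ)/(ν+1).
ν = μ(1−μ)/Var − 1 = 0.2331/0.07105 − 1 = 2.2808.
α = 0.63·2.2808 = 1.437, β = 0.37·2.2808 = 0.844.

α = 1.437, β = 0.844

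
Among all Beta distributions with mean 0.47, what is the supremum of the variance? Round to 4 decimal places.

For fixed mean μ the Beta variance is μ(1−μ)/(α+β+1), increasing as α+β decreases.
Its least upper bound (not attained) is μ(1−μ) = 0.47·0.53 = 0.2491.

0.2491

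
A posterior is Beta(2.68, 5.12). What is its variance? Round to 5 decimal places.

Var = αβ/[(α+β)²(α+β+1)] = (2.68×5.12)/(7.80²×8.80) = 13.7216/535.392000 = 0.02563.

0.02563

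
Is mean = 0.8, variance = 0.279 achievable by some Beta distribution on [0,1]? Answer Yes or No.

No

A Beta with mean μ has variance μ(1−μ)/(α+β+1) < μ(1−μ).
Here μ(1−μ) = 0.8×0.2 = 0.16, and 0.279 ≥ 0.16.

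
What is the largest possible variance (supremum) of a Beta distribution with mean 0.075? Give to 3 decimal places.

0.069

Var = μ(1−μ)/(α+β+1), which approaches μ(1−μ) as α+β → 0.
So the supremum is μ(1−μ) = 0.075×0.925 = 0.069.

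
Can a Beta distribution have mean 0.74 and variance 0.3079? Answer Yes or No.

A Beta with mean μ has variance μ(1−μ)/(α+β+1) < μ(1−μ).
Here μ(1−μ) = 0.74×0.26 = 0.1924, and 0.3079 ≥ 0.1924.

No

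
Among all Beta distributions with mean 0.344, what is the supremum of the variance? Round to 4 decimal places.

0.2257

Var = μ(1−μ)/(α+β+1), which approaches μ(1−μ) as α+β → 0.
So the supremum is μ(1−μ) = 0.344×0.656 = 0.2257.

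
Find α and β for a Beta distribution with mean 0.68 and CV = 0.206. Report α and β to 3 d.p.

α = 6.861, β = 3.229

Var = (CV·μ)² = (0.206×0.68)² = 0.019622.
α+β = μ(1−μ)/Var − 1 = 0.2176/0.019622 − 1 = 10.0894.
Thus α = 0.68·10.0894 = 6.861 and β = 0.32·10.0894 = 3.229.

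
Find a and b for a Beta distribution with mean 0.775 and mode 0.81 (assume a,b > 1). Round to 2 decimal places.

Let s = a+b. Mean gives a = μs = 0.775s; mode gives (a−1)/(s−2) = 0.81.
Substituting: 0.775s − 1 = 0.81(s−2) = 0.81s − 1.62, so -0.035s = -0.62 and s = 17.7143.
Then a = 0.775×17.7143 = 13.73 and b = s−a = 3.99.

a = 13.73, b = 3.99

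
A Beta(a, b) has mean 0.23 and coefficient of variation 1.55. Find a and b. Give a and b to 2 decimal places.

a = 0.09, b = 0.30

Var = (CV·μ)² = (1.55×0.23)² = 0.127092.
a+b = μ(1−μ)/Var − 1 = 0.1771/0.127092 − 1 = 0.3935.
Thus a = 0.23·0.3935 = 0.09 and b = 0.77·0.3935 = 0.30.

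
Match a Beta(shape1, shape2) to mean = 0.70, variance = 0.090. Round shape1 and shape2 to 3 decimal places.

By moment matching, shape1+shape2 = μ(1−μ)/σ² − 1 = (0.70·0.30)/0.090 − 1 = 2.3333 − 1 = 1.3333.
Since shape1/(shape1+shape2) = μ, shape1 = 0.70·1.3333 = 0.933 and shape2 = 0.30·1.3333 = 0.400.

shape1 = 0.933, shape2 = 0.400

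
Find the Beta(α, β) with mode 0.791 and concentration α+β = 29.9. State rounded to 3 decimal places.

α = 23.069, β = 6.831

For α,β>1 the mode is (α−1)/(α+β−2), so α = mode·(κ−2)+1 = 0.791×27.9+1 = 23.069.
And β = (1−mode)·(κ−2)+1 = 0.209×27.9+1 = 6.831.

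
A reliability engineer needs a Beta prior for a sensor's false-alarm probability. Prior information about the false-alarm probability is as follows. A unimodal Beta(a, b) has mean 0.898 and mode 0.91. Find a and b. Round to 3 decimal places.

a = 61.363, b = 6.970

With s = a+b: μ = a/s and mode = (a−1)/(s−2). Eliminating a = μs,
μs − 1 = m(s−2) ⇒ s(μ−m) = 1−2m ⇒ s = -0.82/-0.012 = 68.3333.
So a = μs = 61.363, b = (1−μ)s = 6.970.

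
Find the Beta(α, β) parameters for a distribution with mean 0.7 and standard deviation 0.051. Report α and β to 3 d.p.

α = 55.817, β = 23.921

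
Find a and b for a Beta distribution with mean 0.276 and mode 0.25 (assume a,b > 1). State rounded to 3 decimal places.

With s = a+b: μ = a/s and mode = (a−1)/(s−2). Eliminating a = μs,
μs − 1 = m(s−2) ⇒ s(μ−m) = 1−2m ⇒ s = 0.50/0.026 = 19.2308.
So a = μs = 5.308, b = (1−μ)s = 13.923.

a = 5.308, b = 13.923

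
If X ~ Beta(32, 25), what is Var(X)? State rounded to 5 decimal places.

0.00425

Var = αβ/[(α+β)²(α+β+1)] = (32×25)/(57²×58) = 800/188442 = 0.00425.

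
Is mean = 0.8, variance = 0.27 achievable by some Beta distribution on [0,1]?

No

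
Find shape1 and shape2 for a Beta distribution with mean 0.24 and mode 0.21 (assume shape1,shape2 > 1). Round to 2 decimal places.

shape1 = 4.64, shape2 = 14.69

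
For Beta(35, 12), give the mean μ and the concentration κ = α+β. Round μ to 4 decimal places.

μ = 0.7447, κ = 47

κ = α+β = 35+12 = 47; μ = α/κ = 35/47 = 0.7447.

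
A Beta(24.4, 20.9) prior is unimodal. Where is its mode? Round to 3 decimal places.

0.540

With α,β > 1, mode = (α−1)/(α+β−2) = 23.4/43.3 = 0.540.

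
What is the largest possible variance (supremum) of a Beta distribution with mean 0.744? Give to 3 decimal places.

Var = μ(1−μ)/(α+β+1), which approaches μ(1−μ) as α+β → 0.
So the supremum is μ(1−μ) = 0.744×0.256 = 0.190.

0.190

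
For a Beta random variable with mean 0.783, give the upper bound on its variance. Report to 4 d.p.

For fixed mean μ the Beta variance is μ(1−μ)/(α+β+1), increasing as α+β decreases.
Its least upper bound (not attained) is μ(1−μ) = 0.783·0.217 = 0.1699.

0.1699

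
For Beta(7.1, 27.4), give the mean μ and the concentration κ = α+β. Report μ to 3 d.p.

μ = 0.206, κ = 34.5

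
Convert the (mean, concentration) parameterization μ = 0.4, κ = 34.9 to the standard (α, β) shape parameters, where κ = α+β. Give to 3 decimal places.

α = 13.960, β = 20.940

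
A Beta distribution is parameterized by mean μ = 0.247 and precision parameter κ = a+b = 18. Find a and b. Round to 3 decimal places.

a = 4.446, b = 13.554

Split κ in proportion μ : (1−μ): a = 0.247·18 = 4.446, b = 18 − 4.446 = 13.554.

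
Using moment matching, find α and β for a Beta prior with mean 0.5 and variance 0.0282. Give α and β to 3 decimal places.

Write ν = α+β; then α = μν and Var = μ(1−μ)/(ν+1).
ν = μ(1−μ)/Var − 1 = 0.25/0.0282 − 1 = 7.8652.
α = 0.5·7.8652 = 3.933, β = 0.5·7.8652 = 3.933.

α = 3.933, β = 3.933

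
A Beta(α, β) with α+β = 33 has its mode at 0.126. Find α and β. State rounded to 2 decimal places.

For α,β>1 the mode is (α−1)/(α+β−2), so α = mode·(κ−2)+1 = 0.126×31+1 = 4.91.
And β = (1−mode)·(κ−2)+1 = 0.874×31+1 = 28.09.

α = 4.91, β = 28.09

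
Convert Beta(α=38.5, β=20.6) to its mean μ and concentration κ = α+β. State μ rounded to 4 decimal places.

μ = 0.6514, κ = 59.1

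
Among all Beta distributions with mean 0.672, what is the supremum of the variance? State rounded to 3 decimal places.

0.220

For fixed mean μ the Beta variance is μ(1−μ)/(α+β+1), increasing as α+β decreases.
Its least upper bound (not attained) is μ(1−μ) = 0.672·0.328 = 0.220.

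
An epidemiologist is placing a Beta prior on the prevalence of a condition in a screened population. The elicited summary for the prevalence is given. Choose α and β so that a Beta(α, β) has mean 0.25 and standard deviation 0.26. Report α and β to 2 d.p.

α = 0.44, β = 1.33

Variance = 0.26² = 0.0676. The moment-matching identity α+β = μ(1−μ)/Var − 1 gives
α+β = 0.1875/0.0676 − 1 = 1.7737, so α = μ·1.7737 = 0.44 and β = (1−μ)·1.7737 = 1.33.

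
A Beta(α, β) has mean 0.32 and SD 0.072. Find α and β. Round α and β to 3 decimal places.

α = 13.112, β = 27.863

First σ² = 0.005184. Setting α = μn, β = (1−μ)n with n = α+β,
μ(1−μ)/(n+1) = 0.005184 ⇒ n+1 = 0.2176/0.005184 = 41.9753 ⇒ n = 40.9753.
Hence α = 0.32×40.9753 = 13.112, β = 0.68×40.9753 = 27.863.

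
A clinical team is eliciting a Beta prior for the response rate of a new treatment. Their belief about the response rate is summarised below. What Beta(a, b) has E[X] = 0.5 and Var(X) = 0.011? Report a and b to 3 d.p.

a = 10.864, b = 10.864

Let s = a+b. The Beta variance is μ(1−μ)/(s+1).
So s+1 = μ(1−μ)/σ² = (0.5×0.5)/0.011 = 0.25/0.011 = 22.7273, giving s = 21.7273.
Then a = μs = 0.5×21.7273 = 10.864 and b = (1−μ)s = 0.5×21.7273 = 10.864.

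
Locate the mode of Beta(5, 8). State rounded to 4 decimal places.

With α,β > 1, mode = (α−1)/(α+β−2) = 4/11 = 0.3636.

0.3636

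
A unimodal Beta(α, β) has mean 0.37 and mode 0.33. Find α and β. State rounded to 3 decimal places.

With s = α+β: μ = α/s and mode = (α−1)/(s−2). Eliminating α = μs,
μs − 1 = m(s−2) ⇒ s(μ−m) = 1−2m ⇒ s = 0.34/0.04 = 8.5000.
So α = μs = 3.145, β = (1−μ)s = 5.355.

α = 3.145, β = 5.355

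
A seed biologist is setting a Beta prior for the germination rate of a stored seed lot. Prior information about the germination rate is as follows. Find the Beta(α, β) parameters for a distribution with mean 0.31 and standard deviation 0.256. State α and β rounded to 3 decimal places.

α = 0.702, β = 1.562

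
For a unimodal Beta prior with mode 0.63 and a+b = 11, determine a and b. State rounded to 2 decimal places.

For a,b>1 the mode is (a−1)/(a+b−2), so a = mode·(κ−2)+1 = 0.63×9+1 = 6.67.
And b = (1−mode)·(κ−2)+1 = 0.37×9+1 = 4.33.

a = 6.67, b = 4.33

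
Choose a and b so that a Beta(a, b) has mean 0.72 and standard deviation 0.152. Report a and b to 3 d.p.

Variance = 0.152² = 0.023104. The moment-matching identity a+b = μ(1−μ)/Var − 1 gives
a+b = 0.2016/0.023104 − 1 = 7.7258, so a = μ·7.7258 = 5.563 and b = (1−μ)·7.7258 = 2.163.

a = 5.563, b = 2.163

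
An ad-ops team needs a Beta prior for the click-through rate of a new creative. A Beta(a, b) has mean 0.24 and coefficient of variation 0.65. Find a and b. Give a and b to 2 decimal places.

a = 1.56, b = 4.94

Var = (CV·μ)² = (0.65×0.24)² = 0.024336.
a+b = μ(1−μ)/Var − 1 = 0.1824/0.024336 − 1 = 6.4951.
Thus a = 0.24·6.4951 = 1.56 and b = 0.76·6.4951 = 4.94.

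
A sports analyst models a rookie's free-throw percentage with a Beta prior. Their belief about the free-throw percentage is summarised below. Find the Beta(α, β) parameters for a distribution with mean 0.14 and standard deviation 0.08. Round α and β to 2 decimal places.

α = 2.49, β = 15.32

First σ² = 0.0064. Setting α = μn, β = (1−μ)n with n = α+β,
μ(1−μ)/(n+1) = 0.0064 ⇒ n+1 = 0.1204/0.0064 = 18.8125 ⇒ n = 17.8125.
Hence α = 0.14×17.8125 = 2.49, β = 0.86×17.8125 = 15.32.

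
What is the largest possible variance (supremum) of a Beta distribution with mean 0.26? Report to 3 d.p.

0.192

For fixed mean μ the Beta variance is μ(1−μ)/(α+β+1), increasing as α+β decreases.
Its least upper bound (not attained) is μ(1−μ) = 0.26·0.74 = 0.192.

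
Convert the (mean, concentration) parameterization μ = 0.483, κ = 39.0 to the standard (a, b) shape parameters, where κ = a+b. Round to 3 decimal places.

Split κ in proportion μ : (1−μ): a = 0.483·39.0 = 18.837, b = 39.0 − 18.837 = 20.163.

a = 18.837, b = 20.163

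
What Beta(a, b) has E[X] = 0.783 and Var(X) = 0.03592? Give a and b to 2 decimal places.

Write ν = a+b; then a = μν and Var = μ(1−μ)/(ν+1).
ν = μ(1−μ)/Var − 1 = 0.169911/0.03592 − 1 = 3.7303.
a = 0.783·3.7303 = 2.92, b = 0.217·3.7303 = 0.81.

a = 2.92, b = 0.81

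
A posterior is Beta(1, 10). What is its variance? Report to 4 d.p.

Var = αβ/[(α+β)²(α+β+1)] = (1×10)/(11²×12) = 10/1452 = 0.0069.

0.0069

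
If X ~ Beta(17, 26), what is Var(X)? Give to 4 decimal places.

0.0054

α+β = 43 and αβ = 442, so Var = αβ/[(α+β)²(α+β+1)] = 442/81356 = 0.0054.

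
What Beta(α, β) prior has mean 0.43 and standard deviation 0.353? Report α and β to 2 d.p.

α = 0.42, β = 0.55

Variance = 0.353² = 0.124609. The moment-matching identity α+β = μ(1−μ)/Var − 1 gives
α+β = 0.2451/0.124609 − 1 = 0.9670, so α = μ·0.9670 = 0.42 and β = (1−μ)·0.9670 = 0.55.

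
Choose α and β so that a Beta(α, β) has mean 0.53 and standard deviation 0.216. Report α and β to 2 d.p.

σ² = 0.216² = 0.046656.
With s = α+β, Var = μ(1−μ)/(s+1), so s+1 = (0.53×0.47)/0.046656 = 5.3391 and s = 4.3391.
α = μs = 2.30, β = (1−μ)s = 2.04.

α = 2.30, β = 2.04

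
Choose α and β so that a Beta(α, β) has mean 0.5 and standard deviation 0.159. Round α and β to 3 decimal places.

First σ² = 0.025281. Setting α = μn, β = (1−μ)n with n = α+β,
μ(1−μ)/(n+1) = 0.025281 ⇒ n+1 = 0.25/0.025281 = 9.8888 ⇒ n = 8.8888.
Hence α = 0.5×8.8888 = 4.444, β = 0.5×8.8888 = 4.444.

α = 4.444, β = 4.444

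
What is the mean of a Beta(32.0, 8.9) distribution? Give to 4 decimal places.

E[X] = α/(α+β) = 32.0/40.9 = 0.7824.

0.7824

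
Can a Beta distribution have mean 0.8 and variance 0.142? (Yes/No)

Yes

The Beta variance bound is σ² < μ(1−μ).
Here μ(1−μ) = 0.8×0.2 = 0.16, and 0.142 < 0.16.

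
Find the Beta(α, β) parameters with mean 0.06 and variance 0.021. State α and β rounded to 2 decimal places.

By moment matching, α+β = μ(1−μ)/σ² − 1 = (0.06·0.94)/0.021 − 1 = 2.6857 − 1 = 1.6857.
Since α/(α+β) = μ, α = 0.06·1.6857 = 0.10 and β = 0.94·1.6857 = 1.58.

α = 0.10, β = 1.58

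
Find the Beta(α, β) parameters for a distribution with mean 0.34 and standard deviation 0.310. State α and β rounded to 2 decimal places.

σ² = 0.310² = 0.096100.
With s = α+β, Var = μ(1−μ)/(s+1), so s+1 = (0.34×0.66)/0.096100 = 2.3351 and s = 1.3351.
α = μs = 0.45, β = (1−μ)s = 0.88.

α = 0.45, β = 0.88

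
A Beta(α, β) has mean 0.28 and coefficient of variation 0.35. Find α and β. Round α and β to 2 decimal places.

α = 5.60, β = 14.39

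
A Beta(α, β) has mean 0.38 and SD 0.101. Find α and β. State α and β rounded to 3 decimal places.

Variance = 0.101² = 0.010201. The moment-matching identity α+β = μ(1−μ)/Var − 1 gives
α+β = 0.2356/0.010201 − 1 = 22.0958, so α = μ·22.0958 = 8.396 and β = (1−μ)·22.0958 = 13.699.

α = 8.396, β = 13.699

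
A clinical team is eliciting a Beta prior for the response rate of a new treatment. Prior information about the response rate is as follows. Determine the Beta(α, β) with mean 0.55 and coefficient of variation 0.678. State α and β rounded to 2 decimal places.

Var = (CV·μ)² = (0.678×0.55)² = 0.139054.
α+β = μ(1−μ)/Var − 1 = 0.2475/0.139054 − 1 = 0.7799.
Thus α = 0.55·0.7799 = 0.43 and β = 0.45·0.7799 = 0.35.

α = 0.43, β = 0.35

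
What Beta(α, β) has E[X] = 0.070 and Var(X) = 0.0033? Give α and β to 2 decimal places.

α = 1.31, β = 17.42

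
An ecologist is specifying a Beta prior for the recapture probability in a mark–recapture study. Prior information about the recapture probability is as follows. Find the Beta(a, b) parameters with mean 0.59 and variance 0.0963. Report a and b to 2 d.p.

a = 0.89, b = 0.62

By moment matching, a+b = μ(1−μ)/σ² − 1 = (0.59·0.41)/0.0963 − 1 = 2.5119 − 1 = 1.5119.
Since a/(a+b) = μ, a = 0.59·1.5119 = 0.89 and b = 0.41·1.5119 = 0.62.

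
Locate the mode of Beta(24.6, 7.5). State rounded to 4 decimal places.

With α,β > 1, mode = (α−1)/(α+β−2) = 23.6/30.1 = 0.7841.

0.7841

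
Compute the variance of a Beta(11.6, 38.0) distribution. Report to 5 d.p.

0.00354

α+β = 49.6 and αβ = 440.80, so Var = αβ/[(α+β)²(α+β+1)] = 440.80/124484.096 = 0.00354.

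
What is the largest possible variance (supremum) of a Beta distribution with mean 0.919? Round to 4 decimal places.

For fixed mean μ the Beta variance is μ(1−μ)/(α+β+1), increasing as α+β decreases.
Its least upper bound (not attained) is μ(1−μ) = 0.919·0.081 = 0.0744.

0.0744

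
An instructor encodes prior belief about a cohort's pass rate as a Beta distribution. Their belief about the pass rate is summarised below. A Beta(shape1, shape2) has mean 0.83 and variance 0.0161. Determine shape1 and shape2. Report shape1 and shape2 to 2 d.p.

shape1 = 6.44, shape2 = 1.32

Write ν = shape1+shape2; then shape1 = μν and Var = μ(1−μ)/(ν+1).
ν = μ(1−μ)/Var − 1 = 0.1411/0.0161 − 1 = 7.7640.
shape1 = 0.83·7.7640 = 6.44, shape2 = 0.17·7.7640 = 1.32.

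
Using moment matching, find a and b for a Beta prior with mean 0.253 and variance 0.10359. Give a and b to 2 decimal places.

a = 0.21, b = 0.62

Let s = a+b. The Beta variance is μ(1−μ)/(s+1).
So s+1 = μ(1−μ)/σ² = (0.253×0.747)/0.10359 = 0.188991/0.10359 = 1.8244, giving s = 0.8244.
Then a = μs = 0.253×0.8244 = 0.21 and b = (1−μ)s = 0.747×0.8244 = 0.62.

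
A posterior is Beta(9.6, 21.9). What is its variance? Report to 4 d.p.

Var = αβ/[(α+β)²(α+β+1)] = (9.6×21.9)/(31.5²×32.5) = 210.24/32248.125 = 0.0065.

0.0065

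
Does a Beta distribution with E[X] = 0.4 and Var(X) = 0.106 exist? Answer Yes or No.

Yes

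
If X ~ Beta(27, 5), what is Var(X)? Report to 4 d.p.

μ = 27/32 = 0.843750; Var = μ(1−μ)/(α+β+1) = 0.1318359/33 = 0.0040.

0.0040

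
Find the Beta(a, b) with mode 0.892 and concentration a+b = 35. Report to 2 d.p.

Since the density peak of Beta(a,b) is at (a−1)/(a+b−2),
a = 1 + 0.892(35−2) = 30.44 and b = 35 − 30.44 = 4.56.

a = 30.44, b = 4.56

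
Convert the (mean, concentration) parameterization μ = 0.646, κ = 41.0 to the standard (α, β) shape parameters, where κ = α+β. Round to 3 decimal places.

α = 26.486, β = 14.514

α = μκ = 0.646×41.0 = 26.486 and β = (1−μ)κ = 0.354×41.0 = 14.514.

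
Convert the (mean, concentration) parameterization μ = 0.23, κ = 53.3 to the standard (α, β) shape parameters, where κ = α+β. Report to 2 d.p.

α = 12.26, β = 41.04

Split κ in proportion μ : (1−μ): α = 0.23·53.3 = 12.26, β = 53.3 − 12.26 = 41.04.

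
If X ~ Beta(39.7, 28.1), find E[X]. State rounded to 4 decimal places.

E[X] = α/(α+β) = 39.7/67.8 = 0.5855.

0.5855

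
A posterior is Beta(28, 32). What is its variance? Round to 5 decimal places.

0.00408

Var = αβ/[(α+β)²(α+β+1)] = (28×32)/(60²×61) = 896/219600 = 0.00408.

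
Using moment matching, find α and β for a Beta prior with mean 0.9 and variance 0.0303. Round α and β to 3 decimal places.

α = 1.773, β = 0.197

By moment matching, α+β = μ(1−μ)/σ² − 1 = (0.9·0.1)/0.0303 − 1 = 2.9703 − 1 = 1.9703.
Since α/(α+β) = μ, α = 0.9·1.9703 = 1.773 and β = 0.1·1.9703 = 0.197.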